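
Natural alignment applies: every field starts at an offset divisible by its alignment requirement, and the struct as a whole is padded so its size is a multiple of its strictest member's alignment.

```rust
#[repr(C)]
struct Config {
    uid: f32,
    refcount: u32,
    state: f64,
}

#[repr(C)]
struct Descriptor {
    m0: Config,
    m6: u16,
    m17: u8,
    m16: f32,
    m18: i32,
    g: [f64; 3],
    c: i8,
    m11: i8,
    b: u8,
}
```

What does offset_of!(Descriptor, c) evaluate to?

Config: uid at 0 (size 4, align 4) → ends 4; refcount at 4 (size 4, align 4) → ends 8; state at 8 (size 8, align 8) → ends 16; total 16 bytes, alignment 8
m0 at 0 (size 16, align 8) → ends 16
m6 at 16 (size 2, align 2) → ends 18
m17 at 18 (size 1, align 1) → ends 19
pad 1 to align 4 for m16
m16 at 20 (size 4, align 4) → ends 24
m18 at 24 (size 4, align 4) → ends 28
pad 4 to align 8 for g
g at 32 (size 24, align 8) → ends 56
c at 56 (size 1, align 1) → ends 57

56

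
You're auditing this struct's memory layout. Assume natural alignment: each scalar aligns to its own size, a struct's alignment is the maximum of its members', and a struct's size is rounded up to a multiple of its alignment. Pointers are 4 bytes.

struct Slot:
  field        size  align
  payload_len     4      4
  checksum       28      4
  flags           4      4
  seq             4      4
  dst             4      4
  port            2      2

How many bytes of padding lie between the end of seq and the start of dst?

0

0..4  payload_len  (4B, 4-aligned)
4..32  checksum  (28B, 4-aligned)
32..36  flags  (4B, 4-aligned)
36..40  seq  (4B, 4-aligned)
40..44  dst  (4B, 4-aligned)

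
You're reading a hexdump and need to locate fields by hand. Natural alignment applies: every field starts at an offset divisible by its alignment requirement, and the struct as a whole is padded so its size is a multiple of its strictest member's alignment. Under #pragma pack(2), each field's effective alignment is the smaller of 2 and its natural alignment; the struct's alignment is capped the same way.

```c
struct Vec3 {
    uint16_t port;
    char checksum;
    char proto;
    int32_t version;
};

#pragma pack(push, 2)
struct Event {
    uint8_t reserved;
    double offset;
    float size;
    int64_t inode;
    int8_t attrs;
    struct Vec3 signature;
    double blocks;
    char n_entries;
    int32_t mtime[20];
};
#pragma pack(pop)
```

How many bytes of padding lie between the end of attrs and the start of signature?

1

Vec3: port at 0 (size 2, align 2) → ends 2; checksum at 2 (size 1, align 1) → ends 3; proto at 3 (size 1, align 1) → ends 4; version at 4 (size 4, align 4) → ends 8; total 8 bytes, alignment 4
reserved at 0 (size 1, align 1) → ends 1
pad 1 to align 2 for offset
offset at 2 (size 8, align 2) → ends 10
size at 10 (size 4, align 2) → ends 14
inode at 14 (size 8, align 2) → ends 22
attrs at 22 (size 1, align 1) → ends 23
pad 1 to align 2 for signature
signature at 24 (size 8, align 2) → ends 32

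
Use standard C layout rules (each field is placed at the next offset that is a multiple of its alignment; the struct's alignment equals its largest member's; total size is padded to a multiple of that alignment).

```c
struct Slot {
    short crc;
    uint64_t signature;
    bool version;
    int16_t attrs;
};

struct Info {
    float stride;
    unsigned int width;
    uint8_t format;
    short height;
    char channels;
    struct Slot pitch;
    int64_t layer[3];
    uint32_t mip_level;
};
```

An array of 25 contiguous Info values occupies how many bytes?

1800

Slot: crc at 0 (size 2, align 2) → ends 2; pad 6 to align 8 for signature; signature at 8 (size 8, align 8) → ends 16; version at 16 (size 1, align 1) → ends 17; pad 1 to align 2 for attrs; attrs at 18 (size 2, align 2) → ends 20; tail pad 4 to reach multiple of 8; total 24 bytes, alignment 8
stride at 0 (size 4, align 4) → ends 4
width at 4 (size 4, align 4) → ends 8
format at 8 (size 1, align 1) → ends 9
pad 1 to align 2 for height
height at 10 (size 2, align 2) → ends 12
channels at 12 (size 1, align 1) → ends 13
pad 3 to align 8 for pitch
pitch at 16 (size 24, align 8) → ends 40
layer at 40 (size 24, align 8) → ends 64
mip_level at 64 (size 4, align 4) → ends 68
tail pad 4 to reach multiple of 8
total 72 bytes, alignment 8
array of 25: 25 × 72 = 1800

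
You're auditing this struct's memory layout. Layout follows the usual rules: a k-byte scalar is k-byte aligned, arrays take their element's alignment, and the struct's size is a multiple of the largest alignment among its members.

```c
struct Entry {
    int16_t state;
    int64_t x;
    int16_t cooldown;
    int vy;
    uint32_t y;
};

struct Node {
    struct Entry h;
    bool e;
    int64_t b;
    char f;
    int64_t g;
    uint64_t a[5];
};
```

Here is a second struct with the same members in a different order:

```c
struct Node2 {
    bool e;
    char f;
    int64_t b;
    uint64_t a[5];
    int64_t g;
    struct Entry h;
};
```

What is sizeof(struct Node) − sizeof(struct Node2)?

Entry: @0: state [2B, align 2] → 2; +6 pad (align 8); @8: x [8B, align 8] → 16; @16: cooldown [2B, align 2] → 18; +2 pad (align 4); @20: vy [4B, align 4] → 24; @24: y [4B, align 4] → 28; +4 tail pad (align 8); size 32, align 8
@0: h [32B, align 8] → 32
@32: e [1B, align 1] → 33
+7 pad (align 8)
@40: b [8B, align 8] → 48
@48: f [1B, align 1] → 49
+7 pad (align 8)
@56: g [8B, align 8] → 64
@64: a [40B, align 8] → 104
size 104, align 8
— Node2 —
@0: e [1B, align 1] → 1
@1: f [1B, align 1] → 2
+6 pad (align 8)
@8: b [8B, align 8] → 16
@16: a [40B, align 8] → 56
@56: g [8B, align 8] → 64
@64: h [32B, align 8] → 96
size 96, align 8
104 − 96 = 8

8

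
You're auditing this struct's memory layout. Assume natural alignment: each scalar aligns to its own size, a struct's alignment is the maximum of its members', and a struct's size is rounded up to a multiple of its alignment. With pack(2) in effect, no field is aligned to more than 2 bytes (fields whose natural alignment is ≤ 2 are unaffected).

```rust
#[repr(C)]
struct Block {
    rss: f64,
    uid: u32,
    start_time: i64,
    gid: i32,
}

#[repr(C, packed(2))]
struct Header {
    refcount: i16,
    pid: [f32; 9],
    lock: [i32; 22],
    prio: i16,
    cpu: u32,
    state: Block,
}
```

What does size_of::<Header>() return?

164 bytes

Block: 0..8  rss  (8B, 8-aligned); 8..12  uid  (4B, 4-aligned); 12..16  -- padding (4B); 16..24  start_time  (8B, 8-aligned); 24..28  gid  (4B, 4-aligned); 28..32  -- tail padding (4B); sizeof = 32, alignof = 8
0..2  refcount  (2B, 2-aligned)
2..38  pid  (36B, 2-aligned)
38..126  lock  (88B, 2-aligned)
126..128  prio  (2B, 2-aligned)
128..132  cpu  (4B, 2-aligned)
132..164  state  (32B, 2-aligned)
sizeof = 164, alignof = 2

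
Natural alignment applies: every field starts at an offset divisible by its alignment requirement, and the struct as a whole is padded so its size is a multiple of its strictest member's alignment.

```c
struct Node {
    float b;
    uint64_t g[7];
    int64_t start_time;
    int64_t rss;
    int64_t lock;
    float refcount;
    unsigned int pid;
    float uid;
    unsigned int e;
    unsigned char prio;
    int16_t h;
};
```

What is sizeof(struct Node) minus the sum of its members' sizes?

0..4  b  (4B, 4-aligned)
4..8  -- padding (4B)
8..64  g  (56B, 8-aligned)
64..72  start_time  (8B, 8-aligned)
72..80  rss  (8B, 8-aligned)
80..88  lock  (8B, 8-aligned)
88..92  refcount  (4B, 4-aligned)
92..96  pid  (4B, 4-aligned)
96..100  uid  (4B, 4-aligned)
100..104  e  (4B, 4-aligned)
104..105  prio  (1B, 1-aligned)
105..106  -- padding (1B)
106..108  h  (2B, 2-aligned)
108..112  -- tail padding (4B)
sizeof = 112, alignof = 8
data bytes 103, size 112 → padding 9

9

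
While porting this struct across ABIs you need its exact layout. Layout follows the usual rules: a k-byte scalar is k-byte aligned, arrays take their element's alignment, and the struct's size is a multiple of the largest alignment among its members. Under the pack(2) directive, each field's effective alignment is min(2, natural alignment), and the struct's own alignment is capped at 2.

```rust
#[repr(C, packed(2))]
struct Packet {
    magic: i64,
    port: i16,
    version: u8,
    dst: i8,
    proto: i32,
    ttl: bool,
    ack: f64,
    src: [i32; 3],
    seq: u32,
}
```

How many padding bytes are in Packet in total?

@0: magic [8B, align 2] → 8
@8: port [2B, align 2] → 10
@10: version [1B, align 1] → 11
@11: dst [1B, align 1] → 12
@12: proto [4B, align 2] → 16
@16: ttl [1B, align 1] → 17
+1 pad (align 2)
@18: ack [8B, align 2] → 26
@26: src [12B, align 2] → 38
@38: seq [4B, align 2] → 42
size 42, align 2
data bytes 41, size 42 → padding 1

1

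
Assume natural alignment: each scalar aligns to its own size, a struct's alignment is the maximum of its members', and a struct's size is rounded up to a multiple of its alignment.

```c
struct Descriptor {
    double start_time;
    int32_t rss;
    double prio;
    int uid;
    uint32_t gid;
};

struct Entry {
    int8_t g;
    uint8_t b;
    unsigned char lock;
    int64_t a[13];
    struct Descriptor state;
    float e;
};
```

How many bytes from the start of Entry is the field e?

144

Descriptor: @0: start_time [8B, align 8] → 8; @8: rss [4B, align 4] → 12; +4 pad (align 8); @16: prio [8B, align 8] → 24; @24: uid [4B, align 4] → 28; @28: gid [4B, align 4] → 32; size 32, align 8
@0: g [1B, align 1] → 1
@1: b [1B, align 1] → 2
@2: lock [1B, align 1] → 3
+5 pad (align 8)
@8: a [104B, align 8] → 112
@112: state [32B, align 8] → 144
@144: e [4B, align 4] → 148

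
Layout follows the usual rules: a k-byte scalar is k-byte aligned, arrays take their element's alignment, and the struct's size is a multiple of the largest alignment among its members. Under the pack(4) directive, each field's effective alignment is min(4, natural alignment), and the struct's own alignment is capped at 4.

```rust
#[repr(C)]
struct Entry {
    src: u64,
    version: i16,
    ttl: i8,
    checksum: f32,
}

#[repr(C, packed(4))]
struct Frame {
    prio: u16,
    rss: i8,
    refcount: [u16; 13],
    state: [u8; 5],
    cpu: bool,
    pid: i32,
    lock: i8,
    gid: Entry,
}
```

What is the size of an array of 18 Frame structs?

Entry: src at 0 (size 8, align 8) → ends 8; version at 8 (size 2, align 2) → ends 10; ttl at 10 (size 1, align 1) → ends 11; pad 1 to align 4 for checksum; checksum at 12 (size 4, align 4) → ends 16; total 16 bytes, alignment 8
prio at 0 (size 2, align 2) → ends 2
rss at 2 (size 1, align 1) → ends 3
pad 1 to align 2 for refcount
refcount at 4 (size 26, align 2) → ends 30
state at 30 (size 5, align 1) → ends 35
cpu at 35 (size 1, align 1) → ends 36
pid at 36 (size 4, align 4) → ends 40
lock at 40 (size 1, align 1) → ends 41
pad 3 to align 4 for gid
gid at 44 (size 16, align 4) → ends 60
total 60 bytes, alignment 4
array of 18: 18 × 60 = 1080

1080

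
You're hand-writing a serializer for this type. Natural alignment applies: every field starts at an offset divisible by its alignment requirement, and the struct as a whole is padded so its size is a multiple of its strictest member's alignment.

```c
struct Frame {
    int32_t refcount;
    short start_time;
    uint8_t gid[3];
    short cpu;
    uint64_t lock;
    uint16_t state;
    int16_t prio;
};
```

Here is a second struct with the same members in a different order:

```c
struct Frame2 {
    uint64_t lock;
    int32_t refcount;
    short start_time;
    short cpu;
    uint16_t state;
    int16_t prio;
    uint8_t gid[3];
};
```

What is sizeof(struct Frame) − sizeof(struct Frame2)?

8

refcount at 0 (size 4, align 4) → ends 4
start_time at 4 (size 2, align 2) → ends 6
gid at 6 (size 3, align 1) → ends 9
pad 1 to align 2 for cpu
cpu at 10 (size 2, align 2) → ends 12
pad 4 to align 8 for lock
lock at 16 (size 8, align 8) → ends 24
state at 24 (size 2, align 2) → ends 26
prio at 26 (size 2, align 2) → ends 28
tail pad 4 to reach multiple of 8
total 32 bytes, alignment 8
— Frame2 —
lock at 0 (size 8, align 8) → ends 8
refcount at 8 (size 4, align 4) → ends 12
start_time at 12 (size 2, align 2) → ends 14
cpu at 14 (size 2, align 2) → ends 16
state at 16 (size 2, align 2) → ends 18
prio at 18 (size 2, align 2) → ends 20
gid at 20 (size 3, align 1) → ends 23
tail pad 1 to reach multiple of 8
total 24 bytes, alignment 8
32 − 24 = 8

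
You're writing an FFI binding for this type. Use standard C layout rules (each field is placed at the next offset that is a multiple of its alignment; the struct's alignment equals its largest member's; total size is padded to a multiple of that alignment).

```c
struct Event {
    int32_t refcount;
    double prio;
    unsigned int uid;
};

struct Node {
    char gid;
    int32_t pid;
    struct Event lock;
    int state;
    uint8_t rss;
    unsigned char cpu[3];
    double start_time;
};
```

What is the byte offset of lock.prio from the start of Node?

Event: 0..4  refcount  (4B, 4-aligned); 4..8  -- padding (4B); 8..16  prio  (8B, 8-aligned); 16..20  uid  (4B, 4-aligned); 20..24  -- tail padding (4B); sizeof = 24, alignof = 8
0..1  gid  (1B, 1-aligned)
1..4  -- padding (3B)
4..8  pid  (4B, 4-aligned)
8..32  lock  (24B, 8-aligned)
within Event: prio at 8
8 + 8 = 16

16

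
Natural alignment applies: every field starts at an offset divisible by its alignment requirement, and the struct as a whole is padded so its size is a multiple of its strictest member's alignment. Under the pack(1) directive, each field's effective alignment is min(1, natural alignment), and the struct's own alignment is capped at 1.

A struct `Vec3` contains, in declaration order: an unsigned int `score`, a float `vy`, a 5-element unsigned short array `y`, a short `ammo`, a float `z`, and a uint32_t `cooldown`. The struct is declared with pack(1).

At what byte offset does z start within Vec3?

@0: score [4B, align 1] → 4
@4: vy [4B, align 1] → 8
@8: y [10B, align 1] → 18
@18: ammo [2B, align 1] → 20
@20: z [4B, align 1] → 24

20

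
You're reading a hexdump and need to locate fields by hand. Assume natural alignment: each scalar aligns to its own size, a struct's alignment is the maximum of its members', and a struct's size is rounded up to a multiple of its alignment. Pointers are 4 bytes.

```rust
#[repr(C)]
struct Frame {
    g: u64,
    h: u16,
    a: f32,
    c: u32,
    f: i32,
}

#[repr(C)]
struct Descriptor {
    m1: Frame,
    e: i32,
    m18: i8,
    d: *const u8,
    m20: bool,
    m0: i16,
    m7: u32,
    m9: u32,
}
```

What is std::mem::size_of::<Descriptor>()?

Frame: 0..8  g  (8B, 8-aligned); 8..10  h  (2B, 2-aligned); 10..12  -- padding (2B); 12..16  a  (4B, 4-aligned); 16..20  c  (4B, 4-aligned); 20..24  f  (4B, 4-aligned); sizeof = 24, alignof = 8
0..24  m1  (24B, 8-aligned)
24..28  e  (4B, 4-aligned)
28..29  m18  (1B, 1-aligned)
29..32  -- padding (3B)
32..36  d  (4B, 4-aligned)
36..37  m20  (1B, 1-aligned)
37..38  -- padding (1B)
38..40  m0  (2B, 2-aligned)
40..44  m7  (4B, 4-aligned)
44..48  m9  (4B, 4-aligned)
sizeof = 48, alignof = 8

48 bytes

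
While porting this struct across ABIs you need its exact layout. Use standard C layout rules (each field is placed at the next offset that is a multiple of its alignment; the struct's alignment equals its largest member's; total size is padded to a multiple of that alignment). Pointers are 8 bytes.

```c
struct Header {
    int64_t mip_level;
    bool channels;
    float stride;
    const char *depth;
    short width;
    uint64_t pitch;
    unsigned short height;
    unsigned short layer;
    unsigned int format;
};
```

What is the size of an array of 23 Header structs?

@0: mip_level [8B, align 8] → 8
@8: channels [1B, align 1] → 9
+3 pad (align 4)
@12: stride [4B, align 4] → 16
@16: depth [8B, align 8] → 24
@24: width [2B, align 2] → 26
+6 pad (align 8)
@32: pitch [8B, align 8] → 40
@40: height [2B, align 2] → 42
@42: layer [2B, align 2] → 44
@44: format [4B, align 4] → 48
size 48, align 8
array of 23: 23 × 48 = 1104

1104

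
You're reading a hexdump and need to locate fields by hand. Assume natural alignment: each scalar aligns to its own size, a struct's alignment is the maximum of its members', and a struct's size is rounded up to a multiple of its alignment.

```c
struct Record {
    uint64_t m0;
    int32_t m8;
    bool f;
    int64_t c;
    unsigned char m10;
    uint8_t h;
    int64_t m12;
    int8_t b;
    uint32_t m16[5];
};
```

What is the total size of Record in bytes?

@0: m0 [8B, align 8] → 8
@8: m8 [4B, align 4] → 12
@12: f [1B, align 1] → 13
+3 pad (align 8)
@16: c [8B, align 8] → 24
@24: m10 [1B, align 1] → 25
@25: h [1B, align 1] → 26
+6 pad (align 8)
@32: m12 [8B, align 8] → 40
@40: b [1B, align 1] → 41
+3 pad (align 4)
@44: m16 [20B, align 4] → 64
size 64, align 8

64 bytes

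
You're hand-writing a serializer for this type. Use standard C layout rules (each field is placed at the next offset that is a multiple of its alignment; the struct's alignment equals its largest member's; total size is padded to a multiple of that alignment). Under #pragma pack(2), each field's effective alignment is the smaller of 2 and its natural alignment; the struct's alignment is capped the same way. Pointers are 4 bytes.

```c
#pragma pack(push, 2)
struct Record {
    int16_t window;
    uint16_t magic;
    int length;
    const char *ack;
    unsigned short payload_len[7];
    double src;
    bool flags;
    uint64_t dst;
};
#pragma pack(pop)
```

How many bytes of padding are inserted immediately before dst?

window at 0 (size 2, align 2) → ends 2
magic at 2 (size 2, align 2) → ends 4
length at 4 (size 4, align 2) → ends 8
ack at 8 (size 4, align 2) → ends 12
payload_len at 12 (size 14, align 2) → ends 26
src at 26 (size 8, align 2) → ends 34
flags at 34 (size 1, align 1) → ends 35
pad 1 to align 2 for dst
dst at 36 (size 8, align 2) → ends 44

1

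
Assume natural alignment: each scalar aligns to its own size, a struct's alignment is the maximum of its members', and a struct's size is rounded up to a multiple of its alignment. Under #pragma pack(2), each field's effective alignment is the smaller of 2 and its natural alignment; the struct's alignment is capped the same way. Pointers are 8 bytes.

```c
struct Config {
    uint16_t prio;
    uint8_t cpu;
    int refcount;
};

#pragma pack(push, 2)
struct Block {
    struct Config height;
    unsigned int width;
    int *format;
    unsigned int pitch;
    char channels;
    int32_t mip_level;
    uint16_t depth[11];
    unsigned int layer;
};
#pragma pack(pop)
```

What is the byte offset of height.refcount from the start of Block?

Config: 0..2  prio  (2B, 2-aligned); 2..3  cpu  (1B, 1-aligned); 3..4  -- padding (1B); 4..8  refcount  (4B, 4-aligned); sizeof = 8, alignof = 4
0..8  height  (8B, 2-aligned)
within Config: refcount at 4
0 + 4 = 4

4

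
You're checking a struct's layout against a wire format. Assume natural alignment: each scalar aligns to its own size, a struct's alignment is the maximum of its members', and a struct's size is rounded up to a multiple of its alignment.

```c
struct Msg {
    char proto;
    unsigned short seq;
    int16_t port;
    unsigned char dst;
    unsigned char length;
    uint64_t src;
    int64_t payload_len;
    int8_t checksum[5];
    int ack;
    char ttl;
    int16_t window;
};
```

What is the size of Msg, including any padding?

40 bytes

proto at 0 (size 1, align 1) → ends 1
pad 1 to align 2 for seq
seq at 2 (size 2, align 2) → ends 4
port at 4 (size 2, align 2) → ends 6
dst at 6 (size 1, align 1) → ends 7
length at 7 (size 1, align 1) → ends 8
src at 8 (size 8, align 8) → ends 16
payload_len at 16 (size 8, align 8) → ends 24
checksum at 24 (size 5, align 1) → ends 29
pad 3 to align 4 for ack
ack at 32 (size 4, align 4) → ends 36
ttl at 36 (size 1, align 1) → ends 37
pad 1 to align 2 for window
window at 38 (size 2, align 2) → ends 40
total 40 bytes, alignment 8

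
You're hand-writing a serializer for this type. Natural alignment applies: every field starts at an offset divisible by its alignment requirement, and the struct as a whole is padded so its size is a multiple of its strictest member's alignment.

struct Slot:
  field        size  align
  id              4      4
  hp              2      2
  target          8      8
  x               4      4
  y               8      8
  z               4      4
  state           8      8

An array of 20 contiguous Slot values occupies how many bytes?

960

@0: id [4B, align 4] → 4
@4: hp [2B, align 2] → 6
+2 pad (align 8)
@8: target [8B, align 8] → 16
@16: x [4B, align 4] → 20
+4 pad (align 8)
@24: y [8B, align 8] → 32
@32: z [4B, align 4] → 36
+4 pad (align 8)
@40: state [8B, align 8] → 48
size 48, align 8
array of 20: 20 × 48 = 960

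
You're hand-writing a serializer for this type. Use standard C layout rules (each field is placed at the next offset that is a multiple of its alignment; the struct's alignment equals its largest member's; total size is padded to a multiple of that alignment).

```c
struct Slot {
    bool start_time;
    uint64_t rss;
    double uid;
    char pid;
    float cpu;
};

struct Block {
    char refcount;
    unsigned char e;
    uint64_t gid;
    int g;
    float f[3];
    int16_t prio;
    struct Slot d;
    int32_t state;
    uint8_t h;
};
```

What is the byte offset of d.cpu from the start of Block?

Slot: @0: start_time [1B, align 1] → 1; +7 pad (align 8); @8: rss [8B, align 8] → 16; @16: uid [8B, align 8] → 24; @24: pid [1B, align 1] → 25; +3 pad (align 4); @28: cpu [4B, align 4] → 32; size 32, align 8
@0: refcount [1B, align 1] → 1
@1: e [1B, align 1] → 2
+6 pad (align 8)
@8: gid [8B, align 8] → 16
@16: g [4B, align 4] → 20
@20: f [12B, align 4] → 32
@32: prio [2B, align 2] → 34
+6 pad (align 8)
@40: d [32B, align 8] → 72
within Slot: cpu at 28
40 + 28 = 68

68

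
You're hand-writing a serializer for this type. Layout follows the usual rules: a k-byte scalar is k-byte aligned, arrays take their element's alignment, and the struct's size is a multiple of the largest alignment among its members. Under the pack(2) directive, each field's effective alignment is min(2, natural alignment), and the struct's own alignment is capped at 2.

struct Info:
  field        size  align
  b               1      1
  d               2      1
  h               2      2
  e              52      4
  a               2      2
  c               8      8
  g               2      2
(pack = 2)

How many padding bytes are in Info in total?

1

b at 0 (size 1, align 1) → ends 1
d at 1 (size 2, align 1) → ends 3
pad 1 to align 2 for h
h at 4 (size 2, align 2) → ends 6
e at 6 (size 52, align 2) → ends 58
a at 58 (size 2, align 2) → ends 60
c at 60 (size 8, align 2) → ends 68
g at 68 (size 2, align 2) → ends 70
total 70 bytes, alignment 2
data bytes 69, size 70 → padding 1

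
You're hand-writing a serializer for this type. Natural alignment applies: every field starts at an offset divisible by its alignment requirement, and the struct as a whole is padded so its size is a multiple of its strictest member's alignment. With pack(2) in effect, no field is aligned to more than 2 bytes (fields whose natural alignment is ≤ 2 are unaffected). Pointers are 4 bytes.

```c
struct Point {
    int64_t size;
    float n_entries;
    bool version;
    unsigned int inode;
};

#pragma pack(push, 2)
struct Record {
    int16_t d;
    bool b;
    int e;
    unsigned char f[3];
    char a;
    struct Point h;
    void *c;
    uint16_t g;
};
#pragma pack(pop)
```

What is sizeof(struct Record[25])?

1050

Point: 0..8  size  (8B, 8-aligned); 8..12  n_entries  (4B, 4-aligned); 12..13  version  (1B, 1-aligned); 13..16  -- padding (3B); 16..20  inode  (4B, 4-aligned); 20..24  -- tail padding (4B); sizeof = 24, alignof = 8
0..2  d  (2B, 2-aligned)
2..3  b  (1B, 1-aligned)
3..4  -- padding (1B)
4..8  e  (4B, 2-aligned)
8..11  f  (3B, 1-aligned)
11..12  a  (1B, 1-aligned)
12..36  h  (24B, 2-aligned)
36..40  c  (4B, 2-aligned)
40..42  g  (2B, 2-aligned)
sizeof = 42, alignof = 2
array of 25: 25 × 42 = 1050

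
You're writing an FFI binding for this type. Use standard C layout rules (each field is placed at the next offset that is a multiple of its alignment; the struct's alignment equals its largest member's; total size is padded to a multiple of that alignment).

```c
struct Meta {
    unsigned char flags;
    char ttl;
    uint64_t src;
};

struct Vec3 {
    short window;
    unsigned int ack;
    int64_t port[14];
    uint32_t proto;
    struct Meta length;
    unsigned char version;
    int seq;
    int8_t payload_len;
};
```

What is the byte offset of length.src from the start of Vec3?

136

Meta: 0..1  flags  (1B, 1-aligned); 1..2  ttl  (1B, 1-aligned); 2..8  -- padding (6B); 8..16  src  (8B, 8-aligned); sizeof = 16, alignof = 8
0..2  window  (2B, 2-aligned)
2..4  -- padding (2B)
4..8  ack  (4B, 4-aligned)
8..120  port  (112B, 8-aligned)
120..124  proto  (4B, 4-aligned)
124..128  -- padding (4B)
128..144  length  (16B, 8-aligned)
within Meta: src at 8
128 + 8 = 136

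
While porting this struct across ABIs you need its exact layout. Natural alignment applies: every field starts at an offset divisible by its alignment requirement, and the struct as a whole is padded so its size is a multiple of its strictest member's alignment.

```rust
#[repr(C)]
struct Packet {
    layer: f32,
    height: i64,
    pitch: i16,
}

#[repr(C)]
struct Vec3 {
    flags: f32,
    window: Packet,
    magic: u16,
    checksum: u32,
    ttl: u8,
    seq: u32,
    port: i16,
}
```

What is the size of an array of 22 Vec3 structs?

Packet: @0: layer [4B, align 4] → 4; +4 pad (align 8); @8: height [8B, align 8] → 16; @16: pitch [2B, align 2] → 18; +6 tail pad (align 8); size 24, align 8
@0: flags [4B, align 4] → 4
+4 pad (align 8)
@8: window [24B, align 8] → 32
@32: magic [2B, align 2] → 34
+2 pad (align 4)
@36: checksum [4B, align 4] → 40
@40: ttl [1B, align 1] → 41
+3 pad (align 4)
@44: seq [4B, align 4] → 48
@48: port [2B, align 2] → 50
+6 tail pad (align 8)
size 56, align 8
array of 22: 22 × 56 = 1232

1232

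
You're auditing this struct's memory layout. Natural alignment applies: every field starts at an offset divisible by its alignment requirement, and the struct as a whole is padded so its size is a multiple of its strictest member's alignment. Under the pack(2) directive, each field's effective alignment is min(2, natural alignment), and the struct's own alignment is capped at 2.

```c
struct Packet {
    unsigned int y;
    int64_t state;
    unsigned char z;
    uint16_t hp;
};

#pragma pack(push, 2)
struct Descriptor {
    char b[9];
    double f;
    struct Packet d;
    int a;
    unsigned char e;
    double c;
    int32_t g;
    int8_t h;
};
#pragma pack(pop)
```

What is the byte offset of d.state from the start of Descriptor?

26

Packet: 0..4  y  (4B, 4-aligned); 4..8  -- padding (4B); 8..16  state  (8B, 8-aligned); 16..17  z  (1B, 1-aligned); 17..18  -- padding (1B); 18..20  hp  (2B, 2-aligned); 20..24  -- tail padding (4B); sizeof = 24, alignof = 8
0..9  b  (9B, 1-aligned)
9..10  -- padding (1B)
10..18  f  (8B, 2-aligned)
18..42  d  (24B, 2-aligned)
within Packet: state at 8
18 + 8 = 26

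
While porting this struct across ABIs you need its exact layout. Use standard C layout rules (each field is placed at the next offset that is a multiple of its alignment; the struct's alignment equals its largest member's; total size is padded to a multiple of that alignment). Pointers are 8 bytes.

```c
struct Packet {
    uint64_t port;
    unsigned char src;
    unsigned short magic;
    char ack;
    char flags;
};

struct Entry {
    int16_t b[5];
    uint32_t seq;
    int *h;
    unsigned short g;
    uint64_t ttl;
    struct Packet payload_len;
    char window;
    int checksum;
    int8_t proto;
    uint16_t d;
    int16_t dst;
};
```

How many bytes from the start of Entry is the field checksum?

Packet: 0..8  port  (8B, 8-aligned); 8..9  src  (1B, 1-aligned); 9..10  -- padding (1B); 10..12  magic  (2B, 2-aligned); 12..13  ack  (1B, 1-aligned); 13..14  flags  (1B, 1-aligned); 14..16  -- tail padding (2B); sizeof = 16, alignof = 8
0..10  b  (10B, 2-aligned)
10..12  -- padding (2B)
12..16  seq  (4B, 4-aligned)
16..24  h  (8B, 8-aligned)
24..26  g  (2B, 2-aligned)
26..32  -- padding (6B)
32..40  ttl  (8B, 8-aligned)
40..56  payload_len  (16B, 8-aligned)
56..57  window  (1B, 1-aligned)
57..60  -- padding (3B)
60..64  checksum  (4B, 4-aligned)

60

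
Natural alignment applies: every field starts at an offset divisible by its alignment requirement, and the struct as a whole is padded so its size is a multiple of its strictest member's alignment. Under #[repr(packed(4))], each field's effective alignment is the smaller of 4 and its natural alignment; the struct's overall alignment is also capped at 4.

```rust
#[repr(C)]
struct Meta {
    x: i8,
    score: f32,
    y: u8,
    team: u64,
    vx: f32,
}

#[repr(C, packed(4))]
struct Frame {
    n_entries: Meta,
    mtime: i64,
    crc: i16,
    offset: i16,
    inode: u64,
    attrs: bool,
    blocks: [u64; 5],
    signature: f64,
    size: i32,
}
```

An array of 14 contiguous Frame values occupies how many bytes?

Meta: 0..1  x  (1B, 1-aligned); 1..4  -- padding (3B); 4..8  score  (4B, 4-aligned); 8..9  y  (1B, 1-aligned); 9..16  -- padding (7B); 16..24  team  (8B, 8-aligned); 24..28  vx  (4B, 4-aligned); 28..32  -- tail padding (4B); sizeof = 32, alignof = 8
0..32  n_entries  (32B, 4-aligned)
32..40  mtime  (8B, 4-aligned)
40..42  crc  (2B, 2-aligned)
42..44  offset  (2B, 2-aligned)
44..52  inode  (8B, 4-aligned)
52..53  attrs  (1B, 1-aligned)
53..56  -- padding (3B)
56..96  blocks  (40B, 4-aligned)
96..104  signature  (8B, 4-aligned)
104..108  size  (4B, 4-aligned)
sizeof = 108, alignof = 4
array of 14: 14 × 108 = 1512

1512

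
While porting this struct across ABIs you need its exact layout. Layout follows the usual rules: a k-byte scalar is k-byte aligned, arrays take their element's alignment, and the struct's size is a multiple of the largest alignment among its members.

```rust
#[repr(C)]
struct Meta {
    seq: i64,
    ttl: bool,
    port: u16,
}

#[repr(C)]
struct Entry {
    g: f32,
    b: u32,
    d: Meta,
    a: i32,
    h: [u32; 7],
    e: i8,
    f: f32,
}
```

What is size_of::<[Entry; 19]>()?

1216

Meta: 0..8  seq  (8B, 8-aligned); 8..9  ttl  (1B, 1-aligned); 9..10  -- padding (1B); 10..12  port  (2B, 2-aligned); 12..16  -- tail padding (4B); sizeof = 16, alignof = 8
0..4  g  (4B, 4-aligned)
4..8  b  (4B, 4-aligned)
8..24  d  (16B, 8-aligned)
24..28  a  (4B, 4-aligned)
28..56  h  (28B, 4-aligned)
56..57  e  (1B, 1-aligned)
57..60  -- padding (3B)
60..64  f  (4B, 4-aligned)
sizeof = 64, alignof = 8
array of 19: 19 × 64 = 1216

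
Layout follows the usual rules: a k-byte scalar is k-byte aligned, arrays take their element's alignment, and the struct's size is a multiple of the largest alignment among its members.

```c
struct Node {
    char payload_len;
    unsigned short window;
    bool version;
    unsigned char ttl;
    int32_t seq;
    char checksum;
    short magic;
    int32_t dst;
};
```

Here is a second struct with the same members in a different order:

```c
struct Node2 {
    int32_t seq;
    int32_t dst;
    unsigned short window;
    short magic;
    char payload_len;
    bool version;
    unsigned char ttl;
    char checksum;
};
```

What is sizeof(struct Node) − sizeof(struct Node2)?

4

@0: payload_len [1B, align 1] → 1
+1 pad (align 2)
@2: window [2B, align 2] → 4
@4: version [1B, align 1] → 5
@5: ttl [1B, align 1] → 6
+2 pad (align 4)
@8: seq [4B, align 4] → 12
@12: checksum [1B, align 1] → 13
+1 pad (align 2)
@14: magic [2B, align 2] → 16
@16: dst [4B, align 4] → 20
size 20, align 4
— Node2 —
@0: seq [4B, align 4] → 4
@4: dst [4B, align 4] → 8
@8: window [2B, align 2] → 10
@10: magic [2B, align 2] → 12
@12: payload_len [1B, align 1] → 13
@13: version [1B, align 1] → 14
@14: ttl [1B, align 1] → 15
@15: checksum [1B, align 1] → 16
size 16, align 4
20 − 16 = 4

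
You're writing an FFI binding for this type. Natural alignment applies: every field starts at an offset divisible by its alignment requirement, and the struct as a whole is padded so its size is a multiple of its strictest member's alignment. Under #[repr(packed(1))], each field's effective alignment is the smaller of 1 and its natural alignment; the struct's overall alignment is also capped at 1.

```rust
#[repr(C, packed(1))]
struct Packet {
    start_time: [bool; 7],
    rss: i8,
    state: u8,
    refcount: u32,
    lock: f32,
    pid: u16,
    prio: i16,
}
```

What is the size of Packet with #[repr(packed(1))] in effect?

@0: start_time [7B, align 1] → 7
@7: rss [1B, align 1] → 8
@8: state [1B, align 1] → 9
@9: refcount [4B, align 1] → 13
@13: lock [4B, align 1] → 17
@17: pid [2B, align 1] → 19
@19: prio [2B, align 1] → 21
size 21, align 1

21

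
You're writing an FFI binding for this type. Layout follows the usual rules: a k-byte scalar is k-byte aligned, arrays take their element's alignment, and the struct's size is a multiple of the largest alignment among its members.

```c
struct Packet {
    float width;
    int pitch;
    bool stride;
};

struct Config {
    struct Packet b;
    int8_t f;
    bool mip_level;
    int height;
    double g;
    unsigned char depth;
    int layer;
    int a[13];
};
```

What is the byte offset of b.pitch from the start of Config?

4

Packet: @0: width [4B, align 4] → 4; @4: pitch [4B, align 4] → 8; @8: stride [1B, align 1] → 9; +3 tail pad (align 4); size 12, align 4
@0: b [12B, align 4] → 12
within Packet: pitch at 4
0 + 4 = 4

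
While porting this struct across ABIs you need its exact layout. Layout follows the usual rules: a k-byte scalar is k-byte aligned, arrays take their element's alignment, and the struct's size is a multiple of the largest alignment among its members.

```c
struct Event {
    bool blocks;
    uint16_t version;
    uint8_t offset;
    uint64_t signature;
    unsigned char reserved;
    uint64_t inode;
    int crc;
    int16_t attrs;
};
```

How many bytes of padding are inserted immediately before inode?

blocks at 0 (size 1, align 1) → ends 1
pad 1 to align 2 for version
version at 2 (size 2, align 2) → ends 4
offset at 4 (size 1, align 1) → ends 5
pad 3 to align 8 for signature
signature at 8 (size 8, align 8) → ends 16
reserved at 16 (size 1, align 1) → ends 17
pad 7 to align 8 for inode
inode at 24 (size 8, align 8) → ends 32

7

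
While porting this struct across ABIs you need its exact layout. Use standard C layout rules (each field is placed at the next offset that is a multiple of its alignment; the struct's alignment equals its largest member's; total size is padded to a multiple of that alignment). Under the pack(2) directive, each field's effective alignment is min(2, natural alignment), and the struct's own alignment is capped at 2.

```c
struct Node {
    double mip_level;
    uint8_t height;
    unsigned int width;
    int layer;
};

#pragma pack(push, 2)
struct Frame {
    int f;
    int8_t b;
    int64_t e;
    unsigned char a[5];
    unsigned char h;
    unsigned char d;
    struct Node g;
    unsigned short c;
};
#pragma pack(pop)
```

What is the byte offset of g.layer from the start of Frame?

38

Node: 0..8  mip_level  (8B, 8-aligned); 8..9  height  (1B, 1-aligned); 9..12  -- padding (3B); 12..16  width  (4B, 4-aligned); 16..20  layer  (4B, 4-aligned); 20..24  -- tail padding (4B); sizeof = 24, alignof = 8
0..4  f  (4B, 2-aligned)
4..5  b  (1B, 1-aligned)
5..6  -- padding (1B)
6..14  e  (8B, 2-aligned)
14..19  a  (5B, 1-aligned)
19..20  h  (1B, 1-aligned)
20..21  d  (1B, 1-aligned)
21..22  -- padding (1B)
22..46  g  (24B, 2-aligned)
within Node: layer at 16
22 + 16 = 38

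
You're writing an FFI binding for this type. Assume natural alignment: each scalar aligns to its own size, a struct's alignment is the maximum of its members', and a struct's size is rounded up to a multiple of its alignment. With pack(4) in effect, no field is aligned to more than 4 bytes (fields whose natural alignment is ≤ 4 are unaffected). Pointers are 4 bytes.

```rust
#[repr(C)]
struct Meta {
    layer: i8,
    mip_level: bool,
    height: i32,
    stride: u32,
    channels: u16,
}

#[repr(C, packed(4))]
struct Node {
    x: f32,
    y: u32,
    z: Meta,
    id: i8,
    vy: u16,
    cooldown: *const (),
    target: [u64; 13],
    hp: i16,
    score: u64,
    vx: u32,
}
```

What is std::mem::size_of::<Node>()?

Meta: 0..1  layer  (1B, 1-aligned); 1..2  mip_level  (1B, 1-aligned); 2..4  -- padding (2B); 4..8  height  (4B, 4-aligned); 8..12  stride  (4B, 4-aligned); 12..14  channels  (2B, 2-aligned); 14..16  -- tail padding (2B); sizeof = 16, alignof = 4
0..4  x  (4B, 4-aligned)
4..8  y  (4B, 4-aligned)
8..24  z  (16B, 4-aligned)
24..25  id  (1B, 1-aligned)
25..26  -- padding (1B)
26..28  vy  (2B, 2-aligned)
28..32  cooldown  (4B, 4-aligned)
32..136  target  (104B, 4-aligned)
136..138  hp  (2B, 2-aligned)
138..140  -- padding (2B)
140..148  score  (8B, 4-aligned)
148..152  vx  (4B, 4-aligned)
sizeof = 152, alignof = 4

152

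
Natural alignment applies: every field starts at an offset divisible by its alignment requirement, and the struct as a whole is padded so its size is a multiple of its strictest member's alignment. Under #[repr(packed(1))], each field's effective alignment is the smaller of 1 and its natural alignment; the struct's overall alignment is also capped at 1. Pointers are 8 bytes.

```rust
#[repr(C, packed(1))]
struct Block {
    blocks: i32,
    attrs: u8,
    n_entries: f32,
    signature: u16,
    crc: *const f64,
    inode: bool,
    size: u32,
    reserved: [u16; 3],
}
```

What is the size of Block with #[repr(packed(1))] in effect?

0..4  blocks  (4B, 1-aligned)
4..5  attrs  (1B, 1-aligned)
5..9  n_entries  (4B, 1-aligned)
9..11  signature  (2B, 1-aligned)
11..19  crc  (8B, 1-aligned)
19..20  inode  (1B, 1-aligned)
20..24  size  (4B, 1-aligned)
24..30  reserved  (6B, 1-aligned)
sizeof = 30, alignof = 1

30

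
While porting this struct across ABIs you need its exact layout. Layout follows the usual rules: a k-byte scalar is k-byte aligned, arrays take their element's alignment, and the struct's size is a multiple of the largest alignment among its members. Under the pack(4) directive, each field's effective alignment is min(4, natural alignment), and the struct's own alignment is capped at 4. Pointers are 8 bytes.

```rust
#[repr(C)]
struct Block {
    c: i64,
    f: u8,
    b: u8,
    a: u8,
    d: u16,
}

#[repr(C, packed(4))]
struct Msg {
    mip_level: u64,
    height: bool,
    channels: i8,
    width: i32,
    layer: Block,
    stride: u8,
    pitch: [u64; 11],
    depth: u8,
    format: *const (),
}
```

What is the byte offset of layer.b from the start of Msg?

25

Block: c at 0 (size 8, align 8) → ends 8; f at 8 (size 1, align 1) → ends 9; b at 9 (size 1, align 1) → ends 10; a at 10 (size 1, align 1) → ends 11; pad 1 to align 2 for d; d at 12 (size 2, align 2) → ends 14; tail pad 2 to reach multiple of 8; total 16 bytes, alignment 8
mip_level at 0 (size 8, align 4) → ends 8
height at 8 (size 1, align 1) → ends 9
channels at 9 (size 1, align 1) → ends 10
pad 2 to align 4 for width
width at 12 (size 4, align 4) → ends 16
layer at 16 (size 16, align 4) → ends 32
within Block: b at 9
16 + 9 = 25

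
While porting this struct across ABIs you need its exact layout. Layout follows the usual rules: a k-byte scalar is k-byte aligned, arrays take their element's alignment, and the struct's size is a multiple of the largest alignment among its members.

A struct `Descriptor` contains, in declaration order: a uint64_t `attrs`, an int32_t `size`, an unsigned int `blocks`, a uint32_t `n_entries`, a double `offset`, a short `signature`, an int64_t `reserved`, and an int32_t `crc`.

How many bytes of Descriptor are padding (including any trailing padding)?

14

@0: attrs [8B, align 8] → 8
@8: size [4B, align 4] → 12
@12: blocks [4B, align 4] → 16
@16: n_entries [4B, align 4] → 20
+4 pad (align 8)
@24: offset [8B, align 8] → 32
@32: signature [2B, align 2] → 34
+6 pad (align 8)
@40: reserved [8B, align 8] → 48
@48: crc [4B, align 4] → 52
+4 tail pad (align 8)
size 56, align 8
data bytes 42, size 56 → padding 14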